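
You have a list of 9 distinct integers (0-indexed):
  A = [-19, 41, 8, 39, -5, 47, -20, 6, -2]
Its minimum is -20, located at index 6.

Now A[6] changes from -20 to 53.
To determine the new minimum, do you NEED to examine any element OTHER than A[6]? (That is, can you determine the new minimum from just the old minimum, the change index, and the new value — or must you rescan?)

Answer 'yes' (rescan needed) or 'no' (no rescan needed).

Old min = -20 at index 6
Change at index 6: -20 -> 53
Index 6 WAS the min and new value 53 > old min -20. Must rescan other elements to find the new min.
Needs rescan: yes

Answer: yes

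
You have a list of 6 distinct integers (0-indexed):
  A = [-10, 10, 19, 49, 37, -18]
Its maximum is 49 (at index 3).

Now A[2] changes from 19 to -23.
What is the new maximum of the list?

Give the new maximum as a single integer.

Old max = 49 (at index 3)
Change: A[2] 19 -> -23
Changed element was NOT the old max.
  New max = max(old_max, new_val) = max(49, -23) = 49

Answer: 49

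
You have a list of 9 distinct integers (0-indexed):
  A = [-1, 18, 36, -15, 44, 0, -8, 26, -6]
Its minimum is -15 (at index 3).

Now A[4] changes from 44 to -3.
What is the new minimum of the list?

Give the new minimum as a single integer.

Answer: -15

Derivation:
Old min = -15 (at index 3)
Change: A[4] 44 -> -3
Changed element was NOT the old min.
  New min = min(old_min, new_val) = min(-15, -3) = -15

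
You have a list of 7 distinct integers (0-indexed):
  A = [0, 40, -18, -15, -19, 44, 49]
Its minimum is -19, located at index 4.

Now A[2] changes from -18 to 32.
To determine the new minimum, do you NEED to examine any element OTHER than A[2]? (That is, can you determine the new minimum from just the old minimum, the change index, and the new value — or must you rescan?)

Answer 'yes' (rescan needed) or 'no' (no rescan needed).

Old min = -19 at index 4
Change at index 2: -18 -> 32
Index 2 was NOT the min. New min = min(-19, 32). No rescan of other elements needed.
Needs rescan: no

Answer: no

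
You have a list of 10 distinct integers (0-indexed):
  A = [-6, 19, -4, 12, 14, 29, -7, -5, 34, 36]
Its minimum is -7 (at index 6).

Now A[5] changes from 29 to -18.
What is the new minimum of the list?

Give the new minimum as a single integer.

Old min = -7 (at index 6)
Change: A[5] 29 -> -18
Changed element was NOT the old min.
  New min = min(old_min, new_val) = min(-7, -18) = -18

Answer: -18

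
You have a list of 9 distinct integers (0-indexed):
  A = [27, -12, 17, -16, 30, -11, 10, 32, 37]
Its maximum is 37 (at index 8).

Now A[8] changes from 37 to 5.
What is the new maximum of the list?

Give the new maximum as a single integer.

Answer: 32

Derivation:
Old max = 37 (at index 8)
Change: A[8] 37 -> 5
Changed element WAS the max -> may need rescan.
  Max of remaining elements: 32
  New max = max(5, 32) = 32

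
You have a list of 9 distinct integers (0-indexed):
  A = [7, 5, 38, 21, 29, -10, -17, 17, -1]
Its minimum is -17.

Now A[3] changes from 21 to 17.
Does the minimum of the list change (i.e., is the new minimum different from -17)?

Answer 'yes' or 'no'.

Old min = -17
Change: A[3] 21 -> 17
Changed element was NOT the min; min changes only if 17 < -17.
New min = -17; changed? no

Answer: no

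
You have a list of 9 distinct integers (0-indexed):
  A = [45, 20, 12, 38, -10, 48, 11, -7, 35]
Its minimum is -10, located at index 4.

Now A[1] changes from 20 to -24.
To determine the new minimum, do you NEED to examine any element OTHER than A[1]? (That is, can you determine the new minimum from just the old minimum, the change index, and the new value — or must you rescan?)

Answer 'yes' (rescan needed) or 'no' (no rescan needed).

Answer: no

Derivation:
Old min = -10 at index 4
Change at index 1: 20 -> -24
Index 1 was NOT the min. New min = min(-10, -24). No rescan of other elements needed.
Needs rescan: no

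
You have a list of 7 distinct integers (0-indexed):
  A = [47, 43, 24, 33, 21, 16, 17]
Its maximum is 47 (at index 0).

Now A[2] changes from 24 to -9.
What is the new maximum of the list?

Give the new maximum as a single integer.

Old max = 47 (at index 0)
Change: A[2] 24 -> -9
Changed element was NOT the old max.
  New max = max(old_max, new_val) = max(47, -9) = 47

Answer: 47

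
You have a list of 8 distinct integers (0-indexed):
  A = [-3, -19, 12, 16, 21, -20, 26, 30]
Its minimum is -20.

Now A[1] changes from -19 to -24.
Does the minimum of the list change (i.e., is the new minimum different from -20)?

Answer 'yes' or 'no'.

Answer: yes

Derivation:
Old min = -20
Change: A[1] -19 -> -24
Changed element was NOT the min; min changes only if -24 < -20.
New min = -24; changed? yes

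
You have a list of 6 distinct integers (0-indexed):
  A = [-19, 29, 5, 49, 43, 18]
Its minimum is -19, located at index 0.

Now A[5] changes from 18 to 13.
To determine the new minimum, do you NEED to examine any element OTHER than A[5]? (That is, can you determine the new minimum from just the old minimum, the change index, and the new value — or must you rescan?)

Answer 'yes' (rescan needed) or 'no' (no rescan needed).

Old min = -19 at index 0
Change at index 5: 18 -> 13
Index 5 was NOT the min. New min = min(-19, 13). No rescan of other elements needed.
Needs rescan: no

Answer: no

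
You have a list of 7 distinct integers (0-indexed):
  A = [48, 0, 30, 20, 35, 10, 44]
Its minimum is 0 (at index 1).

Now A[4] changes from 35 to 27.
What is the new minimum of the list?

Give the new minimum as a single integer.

Old min = 0 (at index 1)
Change: A[4] 35 -> 27
Changed element was NOT the old min.
  New min = min(old_min, new_val) = min(0, 27) = 0

Answer: 0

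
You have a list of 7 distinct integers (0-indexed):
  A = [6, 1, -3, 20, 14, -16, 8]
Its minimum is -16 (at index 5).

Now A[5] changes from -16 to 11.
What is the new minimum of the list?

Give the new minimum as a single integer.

Old min = -16 (at index 5)
Change: A[5] -16 -> 11
Changed element WAS the min. Need to check: is 11 still <= all others?
  Min of remaining elements: -3
  New min = min(11, -3) = -3

Answer: -3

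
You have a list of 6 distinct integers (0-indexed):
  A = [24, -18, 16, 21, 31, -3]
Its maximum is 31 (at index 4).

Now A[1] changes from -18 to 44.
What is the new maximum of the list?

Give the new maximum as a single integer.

Answer: 44

Derivation:
Old max = 31 (at index 4)
Change: A[1] -18 -> 44
Changed element was NOT the old max.
  New max = max(old_max, new_val) = max(31, 44) = 44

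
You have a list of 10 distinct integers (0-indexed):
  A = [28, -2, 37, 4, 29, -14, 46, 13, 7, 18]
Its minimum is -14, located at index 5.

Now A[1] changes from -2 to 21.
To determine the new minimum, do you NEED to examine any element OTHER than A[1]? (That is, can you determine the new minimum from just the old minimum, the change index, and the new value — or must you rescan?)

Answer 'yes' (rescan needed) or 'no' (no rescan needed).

Answer: no

Derivation:
Old min = -14 at index 5
Change at index 1: -2 -> 21
Index 1 was NOT the min. New min = min(-14, 21). No rescan of other elements needed.
Needs rescan: no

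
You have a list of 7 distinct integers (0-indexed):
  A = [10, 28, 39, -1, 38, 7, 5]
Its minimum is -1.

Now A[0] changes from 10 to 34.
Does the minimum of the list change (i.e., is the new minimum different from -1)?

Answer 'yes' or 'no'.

Old min = -1
Change: A[0] 10 -> 34
Changed element was NOT the min; min changes only if 34 < -1.
New min = -1; changed? no

Answer: no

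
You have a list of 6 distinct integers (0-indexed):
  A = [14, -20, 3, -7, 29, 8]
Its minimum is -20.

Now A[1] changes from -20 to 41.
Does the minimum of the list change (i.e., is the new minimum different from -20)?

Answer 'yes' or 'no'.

Old min = -20
Change: A[1] -20 -> 41
Changed element was the min; new min must be rechecked.
New min = -7; changed? yes

Answer: yes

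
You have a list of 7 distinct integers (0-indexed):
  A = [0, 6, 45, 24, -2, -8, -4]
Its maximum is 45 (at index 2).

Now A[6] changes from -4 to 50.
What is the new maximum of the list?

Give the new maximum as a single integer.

Old max = 45 (at index 2)
Change: A[6] -4 -> 50
Changed element was NOT the old max.
  New max = max(old_max, new_val) = max(45, 50) = 50

Answer: 50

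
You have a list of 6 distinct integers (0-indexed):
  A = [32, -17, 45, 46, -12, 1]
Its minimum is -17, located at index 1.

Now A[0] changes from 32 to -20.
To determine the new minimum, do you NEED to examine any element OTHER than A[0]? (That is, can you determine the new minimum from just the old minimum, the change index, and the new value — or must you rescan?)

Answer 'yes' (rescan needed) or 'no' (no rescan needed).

Old min = -17 at index 1
Change at index 0: 32 -> -20
Index 0 was NOT the min. New min = min(-17, -20). No rescan of other elements needed.
Needs rescan: no

Answer: no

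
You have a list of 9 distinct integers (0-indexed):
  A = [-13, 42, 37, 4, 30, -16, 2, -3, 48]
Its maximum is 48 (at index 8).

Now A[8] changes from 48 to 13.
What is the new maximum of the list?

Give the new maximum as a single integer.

Old max = 48 (at index 8)
Change: A[8] 48 -> 13
Changed element WAS the max -> may need rescan.
  Max of remaining elements: 42
  New max = max(13, 42) = 42

Answer: 42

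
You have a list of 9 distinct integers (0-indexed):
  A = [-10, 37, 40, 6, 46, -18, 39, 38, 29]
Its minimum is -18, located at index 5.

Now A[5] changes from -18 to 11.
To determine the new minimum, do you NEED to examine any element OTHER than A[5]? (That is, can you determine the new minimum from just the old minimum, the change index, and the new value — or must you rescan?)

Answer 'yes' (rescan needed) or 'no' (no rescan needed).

Old min = -18 at index 5
Change at index 5: -18 -> 11
Index 5 WAS the min and new value 11 > old min -18. Must rescan other elements to find the new min.
Needs rescan: yes

Answer: yes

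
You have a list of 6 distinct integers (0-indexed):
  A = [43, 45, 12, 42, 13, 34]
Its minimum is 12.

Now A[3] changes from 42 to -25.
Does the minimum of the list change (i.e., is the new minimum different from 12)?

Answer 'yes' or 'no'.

Old min = 12
Change: A[3] 42 -> -25
Changed element was NOT the min; min changes only if -25 < 12.
New min = -25; changed? yes

Answer: yes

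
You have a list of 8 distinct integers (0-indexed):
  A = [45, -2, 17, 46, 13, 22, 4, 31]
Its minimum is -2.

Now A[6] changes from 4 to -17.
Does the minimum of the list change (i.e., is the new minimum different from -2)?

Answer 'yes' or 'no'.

Old min = -2
Change: A[6] 4 -> -17
Changed element was NOT the min; min changes only if -17 < -2.
New min = -17; changed? yes

Answer: yes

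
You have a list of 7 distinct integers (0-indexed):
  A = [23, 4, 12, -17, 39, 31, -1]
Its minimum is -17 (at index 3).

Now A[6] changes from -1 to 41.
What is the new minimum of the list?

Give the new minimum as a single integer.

Answer: -17

Derivation:
Old min = -17 (at index 3)
Change: A[6] -1 -> 41
Changed element was NOT the old min.
  New min = min(old_min, new_val) = min(-17, 41) = -17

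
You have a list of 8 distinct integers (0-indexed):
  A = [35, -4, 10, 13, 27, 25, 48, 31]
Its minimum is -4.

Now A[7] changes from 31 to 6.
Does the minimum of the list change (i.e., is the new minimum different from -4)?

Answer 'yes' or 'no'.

Old min = -4
Change: A[7] 31 -> 6
Changed element was NOT the min; min changes only if 6 < -4.
New min = -4; changed? no

Answer: no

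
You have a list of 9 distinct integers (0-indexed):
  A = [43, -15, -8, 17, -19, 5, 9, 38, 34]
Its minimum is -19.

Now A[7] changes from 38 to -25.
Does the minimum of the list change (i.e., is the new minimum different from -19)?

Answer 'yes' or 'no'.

Old min = -19
Change: A[7] 38 -> -25
Changed element was NOT the min; min changes only if -25 < -19.
New min = -25; changed? yes

Answer: yes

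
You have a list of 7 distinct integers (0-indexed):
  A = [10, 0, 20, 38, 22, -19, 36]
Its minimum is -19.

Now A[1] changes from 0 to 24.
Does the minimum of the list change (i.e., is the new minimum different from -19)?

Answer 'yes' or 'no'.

Old min = -19
Change: A[1] 0 -> 24
Changed element was NOT the min; min changes only if 24 < -19.
New min = -19; changed? no

Answer: no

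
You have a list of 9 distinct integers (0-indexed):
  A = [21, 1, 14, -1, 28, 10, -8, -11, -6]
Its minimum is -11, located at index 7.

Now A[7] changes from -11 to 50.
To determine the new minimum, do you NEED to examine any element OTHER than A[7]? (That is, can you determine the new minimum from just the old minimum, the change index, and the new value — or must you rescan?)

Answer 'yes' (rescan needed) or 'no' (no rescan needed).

Answer: yes

Derivation:
Old min = -11 at index 7
Change at index 7: -11 -> 50
Index 7 WAS the min and new value 50 > old min -11. Must rescan other elements to find the new min.
Needs rescan: yes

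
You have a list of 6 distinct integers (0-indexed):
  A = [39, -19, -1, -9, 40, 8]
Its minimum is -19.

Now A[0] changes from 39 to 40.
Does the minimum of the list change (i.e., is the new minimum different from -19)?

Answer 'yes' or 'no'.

Old min = -19
Change: A[0] 39 -> 40
Changed element was NOT the min; min changes only if 40 < -19.
New min = -19; changed? no

Answer: no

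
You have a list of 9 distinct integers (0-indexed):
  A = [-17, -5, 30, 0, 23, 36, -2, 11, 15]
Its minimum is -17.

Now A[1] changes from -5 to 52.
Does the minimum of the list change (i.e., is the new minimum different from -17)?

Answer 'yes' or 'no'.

Old min = -17
Change: A[1] -5 -> 52
Changed element was NOT the min; min changes only if 52 < -17.
New min = -17; changed? no

Answer: no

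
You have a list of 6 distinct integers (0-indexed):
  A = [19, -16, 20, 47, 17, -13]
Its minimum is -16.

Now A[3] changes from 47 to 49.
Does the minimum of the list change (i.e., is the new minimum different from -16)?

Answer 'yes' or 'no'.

Answer: no

Derivation:
Old min = -16
Change: A[3] 47 -> 49
Changed element was NOT the min; min changes only if 49 < -16.
New min = -16; changed? no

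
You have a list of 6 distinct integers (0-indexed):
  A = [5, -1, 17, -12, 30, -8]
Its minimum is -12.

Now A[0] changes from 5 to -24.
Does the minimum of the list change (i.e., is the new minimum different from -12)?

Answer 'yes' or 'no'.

Old min = -12
Change: A[0] 5 -> -24
Changed element was NOT the min; min changes only if -24 < -12.
New min = -24; changed? yes

Answer: yes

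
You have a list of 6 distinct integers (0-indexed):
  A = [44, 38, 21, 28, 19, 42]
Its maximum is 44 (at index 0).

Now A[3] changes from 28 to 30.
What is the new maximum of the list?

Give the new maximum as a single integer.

Answer: 44

Derivation:
Old max = 44 (at index 0)
Change: A[3] 28 -> 30
Changed element was NOT the old max.
  New max = max(old_max, new_val) = max(44, 30) = 44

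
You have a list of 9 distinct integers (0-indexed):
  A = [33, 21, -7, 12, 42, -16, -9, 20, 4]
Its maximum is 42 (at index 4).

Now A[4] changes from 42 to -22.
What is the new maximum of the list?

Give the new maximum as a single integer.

Old max = 42 (at index 4)
Change: A[4] 42 -> -22
Changed element WAS the max -> may need rescan.
  Max of remaining elements: 33
  New max = max(-22, 33) = 33

Answer: 33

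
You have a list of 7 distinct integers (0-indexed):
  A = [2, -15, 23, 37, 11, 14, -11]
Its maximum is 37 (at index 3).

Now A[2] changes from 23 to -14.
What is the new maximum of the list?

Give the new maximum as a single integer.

Answer: 37

Derivation:
Old max = 37 (at index 3)
Change: A[2] 23 -> -14
Changed element was NOT the old max.
  New max = max(old_max, new_val) = max(37, -14) = 37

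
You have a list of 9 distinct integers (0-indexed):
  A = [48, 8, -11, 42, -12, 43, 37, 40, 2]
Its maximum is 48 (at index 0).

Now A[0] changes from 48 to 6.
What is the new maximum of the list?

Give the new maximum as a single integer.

Old max = 48 (at index 0)
Change: A[0] 48 -> 6
Changed element WAS the max -> may need rescan.
  Max of remaining elements: 43
  New max = max(6, 43) = 43

Answer: 43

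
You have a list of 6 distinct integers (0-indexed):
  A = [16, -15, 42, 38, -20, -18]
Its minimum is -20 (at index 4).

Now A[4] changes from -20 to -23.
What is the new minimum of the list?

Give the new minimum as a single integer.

Old min = -20 (at index 4)
Change: A[4] -20 -> -23
Changed element WAS the min. Need to check: is -23 still <= all others?
  Min of remaining elements: -18
  New min = min(-23, -18) = -23

Answer: -23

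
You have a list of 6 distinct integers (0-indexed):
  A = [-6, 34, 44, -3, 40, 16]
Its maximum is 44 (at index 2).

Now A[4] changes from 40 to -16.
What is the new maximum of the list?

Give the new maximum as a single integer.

Answer: 44

Derivation:
Old max = 44 (at index 2)
Change: A[4] 40 -> -16
Changed element was NOT the old max.
  New max = max(old_max, new_val) = max(44, -16) = 44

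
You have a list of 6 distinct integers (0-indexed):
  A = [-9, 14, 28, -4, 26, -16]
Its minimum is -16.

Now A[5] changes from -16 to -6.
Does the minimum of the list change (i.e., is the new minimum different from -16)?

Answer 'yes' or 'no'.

Answer: yes

Derivation:
Old min = -16
Change: A[5] -16 -> -6
Changed element was the min; new min must be rechecked.
New min = -9; changed? yes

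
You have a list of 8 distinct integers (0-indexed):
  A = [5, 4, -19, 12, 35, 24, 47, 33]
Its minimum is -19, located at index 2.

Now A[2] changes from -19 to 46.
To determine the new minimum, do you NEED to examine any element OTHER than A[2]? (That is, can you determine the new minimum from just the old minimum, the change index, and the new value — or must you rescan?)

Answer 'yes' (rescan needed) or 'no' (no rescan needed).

Old min = -19 at index 2
Change at index 2: -19 -> 46
Index 2 WAS the min and new value 46 > old min -19. Must rescan other elements to find the new min.
Needs rescan: yes

Answer: yes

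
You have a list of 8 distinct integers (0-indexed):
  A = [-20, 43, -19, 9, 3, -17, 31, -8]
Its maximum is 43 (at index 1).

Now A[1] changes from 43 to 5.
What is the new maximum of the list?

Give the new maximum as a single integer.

Old max = 43 (at index 1)
Change: A[1] 43 -> 5
Changed element WAS the max -> may need rescan.
  Max of remaining elements: 31
  New max = max(5, 31) = 31

Answer: 31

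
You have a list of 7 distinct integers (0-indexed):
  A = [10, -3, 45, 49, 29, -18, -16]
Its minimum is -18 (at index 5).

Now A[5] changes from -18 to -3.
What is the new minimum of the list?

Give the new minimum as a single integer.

Answer: -16

Derivation:
Old min = -18 (at index 5)
Change: A[5] -18 -> -3
Changed element WAS the min. Need to check: is -3 still <= all others?
  Min of remaining elements: -16
  New min = min(-3, -16) = -16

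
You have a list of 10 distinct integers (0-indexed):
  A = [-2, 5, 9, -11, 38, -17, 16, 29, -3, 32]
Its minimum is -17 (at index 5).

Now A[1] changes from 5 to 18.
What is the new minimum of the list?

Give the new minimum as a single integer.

Old min = -17 (at index 5)
Change: A[1] 5 -> 18
Changed element was NOT the old min.
  New min = min(old_min, new_val) = min(-17, 18) = -17

Answer: -17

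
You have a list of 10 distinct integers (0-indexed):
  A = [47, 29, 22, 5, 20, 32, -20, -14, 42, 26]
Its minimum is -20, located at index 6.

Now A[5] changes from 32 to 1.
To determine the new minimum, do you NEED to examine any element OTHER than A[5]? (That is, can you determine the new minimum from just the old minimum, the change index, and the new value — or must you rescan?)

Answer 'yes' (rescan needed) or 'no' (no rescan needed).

Answer: no

Derivation:
Old min = -20 at index 6
Change at index 5: 32 -> 1
Index 5 was NOT the min. New min = min(-20, 1). No rescan of other elements needed.
Needs rescan: no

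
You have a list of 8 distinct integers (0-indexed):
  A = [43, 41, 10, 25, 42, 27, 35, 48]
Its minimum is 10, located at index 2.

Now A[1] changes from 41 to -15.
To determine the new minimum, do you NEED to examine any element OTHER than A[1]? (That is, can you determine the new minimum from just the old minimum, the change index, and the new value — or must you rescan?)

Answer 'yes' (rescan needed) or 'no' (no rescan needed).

Old min = 10 at index 2
Change at index 1: 41 -> -15
Index 1 was NOT the min. New min = min(10, -15). No rescan of other elements needed.
Needs rescan: no

Answer: no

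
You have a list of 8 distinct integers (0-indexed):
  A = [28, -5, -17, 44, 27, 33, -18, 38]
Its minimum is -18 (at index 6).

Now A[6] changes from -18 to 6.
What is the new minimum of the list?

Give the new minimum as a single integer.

Old min = -18 (at index 6)
Change: A[6] -18 -> 6
Changed element WAS the min. Need to check: is 6 still <= all others?
  Min of remaining elements: -17
  New min = min(6, -17) = -17

Answer: -17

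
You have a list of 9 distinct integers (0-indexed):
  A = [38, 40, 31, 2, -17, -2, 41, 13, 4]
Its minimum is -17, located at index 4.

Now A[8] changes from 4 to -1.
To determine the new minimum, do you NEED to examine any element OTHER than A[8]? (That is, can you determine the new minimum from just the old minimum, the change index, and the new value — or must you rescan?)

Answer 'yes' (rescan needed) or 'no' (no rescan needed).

Answer: no

Derivation:
Old min = -17 at index 4
Change at index 8: 4 -> -1
Index 8 was NOT the min. New min = min(-17, -1). No rescan of other elements needed.
Needs rescan: no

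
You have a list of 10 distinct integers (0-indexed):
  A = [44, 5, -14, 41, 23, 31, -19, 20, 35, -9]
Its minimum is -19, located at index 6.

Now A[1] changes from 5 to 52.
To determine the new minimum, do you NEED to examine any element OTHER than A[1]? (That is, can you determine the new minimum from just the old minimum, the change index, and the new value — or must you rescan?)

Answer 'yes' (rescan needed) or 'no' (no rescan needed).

Answer: no

Derivation:
Old min = -19 at index 6
Change at index 1: 5 -> 52
Index 1 was NOT the min. New min = min(-19, 52). No rescan of other elements needed.
Needs rescan: no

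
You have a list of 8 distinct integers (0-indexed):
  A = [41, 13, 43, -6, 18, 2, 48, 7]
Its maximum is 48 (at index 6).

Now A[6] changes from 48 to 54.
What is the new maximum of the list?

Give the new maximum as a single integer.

Answer: 54

Derivation:
Old max = 48 (at index 6)
Change: A[6] 48 -> 54
Changed element WAS the max -> may need rescan.
  Max of remaining elements: 43
  New max = max(54, 43) = 54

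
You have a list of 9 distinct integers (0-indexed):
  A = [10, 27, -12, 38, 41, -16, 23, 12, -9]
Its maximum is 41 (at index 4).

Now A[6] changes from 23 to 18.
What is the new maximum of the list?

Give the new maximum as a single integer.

Answer: 41

Derivation:
Old max = 41 (at index 4)
Change: A[6] 23 -> 18
Changed element was NOT the old max.
  New max = max(old_max, new_val) = max(41, 18) = 41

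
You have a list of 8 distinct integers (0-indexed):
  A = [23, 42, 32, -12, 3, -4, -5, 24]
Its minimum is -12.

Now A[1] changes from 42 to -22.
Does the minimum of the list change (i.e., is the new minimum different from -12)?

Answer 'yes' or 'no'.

Old min = -12
Change: A[1] 42 -> -22
Changed element was NOT the min; min changes only if -22 < -12.
New min = -22; changed? yes

Answer: yes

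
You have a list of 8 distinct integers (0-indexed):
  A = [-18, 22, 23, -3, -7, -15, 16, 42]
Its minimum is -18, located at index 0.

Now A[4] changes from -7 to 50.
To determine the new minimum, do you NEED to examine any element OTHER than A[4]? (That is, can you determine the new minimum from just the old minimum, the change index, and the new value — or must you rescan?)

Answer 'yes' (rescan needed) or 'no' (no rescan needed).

Answer: no

Derivation:
Old min = -18 at index 0
Change at index 4: -7 -> 50
Index 4 was NOT the min. New min = min(-18, 50). No rescan of other elements needed.
Needs rescan: no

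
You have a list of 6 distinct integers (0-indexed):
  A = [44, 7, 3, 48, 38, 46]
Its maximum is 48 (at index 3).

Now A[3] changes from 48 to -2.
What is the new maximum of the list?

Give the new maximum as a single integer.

Old max = 48 (at index 3)
Change: A[3] 48 -> -2
Changed element WAS the max -> may need rescan.
  Max of remaining elements: 46
  New max = max(-2, 46) = 46

Answer: 46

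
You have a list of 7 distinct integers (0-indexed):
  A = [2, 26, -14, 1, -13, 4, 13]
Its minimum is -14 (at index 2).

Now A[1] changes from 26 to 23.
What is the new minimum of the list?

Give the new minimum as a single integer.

Answer: -14

Derivation:
Old min = -14 (at index 2)
Change: A[1] 26 -> 23
Changed element was NOT the old min.
  New min = min(old_min, new_val) = min(-14, 23) = -14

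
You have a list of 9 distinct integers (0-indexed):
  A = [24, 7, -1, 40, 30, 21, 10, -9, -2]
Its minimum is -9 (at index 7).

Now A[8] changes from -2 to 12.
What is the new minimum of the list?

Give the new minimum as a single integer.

Old min = -9 (at index 7)
Change: A[8] -2 -> 12
Changed element was NOT the old min.
  New min = min(old_min, new_val) = min(-9, 12) = -9

Answer: -9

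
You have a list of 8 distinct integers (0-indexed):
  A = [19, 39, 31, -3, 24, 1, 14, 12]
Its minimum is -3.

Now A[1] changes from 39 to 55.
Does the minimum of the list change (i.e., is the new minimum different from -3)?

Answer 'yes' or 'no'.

Old min = -3
Change: A[1] 39 -> 55
Changed element was NOT the min; min changes only if 55 < -3.
New min = -3; changed? no

Answer: no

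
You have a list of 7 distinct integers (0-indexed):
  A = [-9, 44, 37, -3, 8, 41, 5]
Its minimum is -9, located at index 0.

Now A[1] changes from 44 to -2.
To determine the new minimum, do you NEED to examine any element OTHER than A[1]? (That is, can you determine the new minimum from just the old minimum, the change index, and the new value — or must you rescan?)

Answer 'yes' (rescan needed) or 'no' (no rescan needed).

Answer: no

Derivation:
Old min = -9 at index 0
Change at index 1: 44 -> -2
Index 1 was NOT the min. New min = min(-9, -2). No rescan of other elements needed.
Needs rescan: no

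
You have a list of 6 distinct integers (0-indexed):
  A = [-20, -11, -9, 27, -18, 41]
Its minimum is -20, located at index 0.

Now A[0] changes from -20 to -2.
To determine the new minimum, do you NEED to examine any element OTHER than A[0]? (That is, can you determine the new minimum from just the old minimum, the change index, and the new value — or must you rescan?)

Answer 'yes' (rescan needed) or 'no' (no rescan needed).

Answer: yes

Derivation:
Old min = -20 at index 0
Change at index 0: -20 -> -2
Index 0 WAS the min and new value -2 > old min -20. Must rescan other elements to find the new min.
Needs rescan: yes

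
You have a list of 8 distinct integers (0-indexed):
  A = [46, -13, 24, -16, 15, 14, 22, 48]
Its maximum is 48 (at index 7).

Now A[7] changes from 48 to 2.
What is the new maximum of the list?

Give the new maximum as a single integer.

Answer: 46

Derivation:
Old max = 48 (at index 7)
Change: A[7] 48 -> 2
Changed element WAS the max -> may need rescan.
  Max of remaining elements: 46
  New max = max(2, 46) = 46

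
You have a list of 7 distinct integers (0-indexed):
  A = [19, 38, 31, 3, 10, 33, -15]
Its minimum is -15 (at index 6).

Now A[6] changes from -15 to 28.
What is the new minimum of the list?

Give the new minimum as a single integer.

Old min = -15 (at index 6)
Change: A[6] -15 -> 28
Changed element WAS the min. Need to check: is 28 still <= all others?
  Min of remaining elements: 3
  New min = min(28, 3) = 3

Answer: 3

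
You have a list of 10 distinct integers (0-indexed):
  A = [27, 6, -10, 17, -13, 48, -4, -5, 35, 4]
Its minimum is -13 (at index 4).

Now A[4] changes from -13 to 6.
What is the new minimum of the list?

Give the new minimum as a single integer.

Answer: -10

Derivation:
Old min = -13 (at index 4)
Change: A[4] -13 -> 6
Changed element WAS the min. Need to check: is 6 still <= all others?
  Min of remaining elements: -10
  New min = min(6, -10) = -10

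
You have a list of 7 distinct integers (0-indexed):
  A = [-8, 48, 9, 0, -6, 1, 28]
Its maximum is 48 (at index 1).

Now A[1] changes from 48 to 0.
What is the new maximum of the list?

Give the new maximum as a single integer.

Answer: 28

Derivation:
Old max = 48 (at index 1)
Change: A[1] 48 -> 0
Changed element WAS the max -> may need rescan.
  Max of remaining elements: 28
  New max = max(0, 28) = 28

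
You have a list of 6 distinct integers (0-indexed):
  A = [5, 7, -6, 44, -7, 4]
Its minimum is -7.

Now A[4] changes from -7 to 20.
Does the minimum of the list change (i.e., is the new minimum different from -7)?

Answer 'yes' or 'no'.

Old min = -7
Change: A[4] -7 -> 20
Changed element was the min; new min must be rechecked.
New min = -6; changed? yes

Answer: yes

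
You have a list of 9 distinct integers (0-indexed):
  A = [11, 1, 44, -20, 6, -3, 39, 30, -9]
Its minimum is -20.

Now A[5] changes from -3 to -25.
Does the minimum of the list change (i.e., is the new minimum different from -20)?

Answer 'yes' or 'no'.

Old min = -20
Change: A[5] -3 -> -25
Changed element was NOT the min; min changes only if -25 < -20.
New min = -25; changed? yes

Answer: yes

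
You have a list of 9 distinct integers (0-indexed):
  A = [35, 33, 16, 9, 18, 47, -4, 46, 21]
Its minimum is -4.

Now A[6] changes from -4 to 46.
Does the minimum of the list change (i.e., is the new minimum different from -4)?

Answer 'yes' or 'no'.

Answer: yes

Derivation:
Old min = -4
Change: A[6] -4 -> 46
Changed element was the min; new min must be rechecked.
New min = 9; changed? yes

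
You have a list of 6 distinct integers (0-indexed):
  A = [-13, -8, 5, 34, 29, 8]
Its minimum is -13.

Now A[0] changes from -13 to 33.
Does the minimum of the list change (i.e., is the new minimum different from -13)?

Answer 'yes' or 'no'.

Answer: yes

Derivation:
Old min = -13
Change: A[0] -13 -> 33
Changed element was the min; new min must be rechecked.
New min = -8; changed? yes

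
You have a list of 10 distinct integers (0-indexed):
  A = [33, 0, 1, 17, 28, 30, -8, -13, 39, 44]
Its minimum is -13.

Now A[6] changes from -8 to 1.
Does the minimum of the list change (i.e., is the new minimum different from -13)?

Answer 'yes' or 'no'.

Old min = -13
Change: A[6] -8 -> 1
Changed element was NOT the min; min changes only if 1 < -13.
New min = -13; changed? no

Answer: no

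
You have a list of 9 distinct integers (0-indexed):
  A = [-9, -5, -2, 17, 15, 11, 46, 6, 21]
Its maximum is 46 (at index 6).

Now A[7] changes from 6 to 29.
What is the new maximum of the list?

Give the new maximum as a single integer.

Answer: 46

Derivation:
Old max = 46 (at index 6)
Change: A[7] 6 -> 29
Changed element was NOT the old max.
  New max = max(old_max, new_val) = max(46, 29) = 46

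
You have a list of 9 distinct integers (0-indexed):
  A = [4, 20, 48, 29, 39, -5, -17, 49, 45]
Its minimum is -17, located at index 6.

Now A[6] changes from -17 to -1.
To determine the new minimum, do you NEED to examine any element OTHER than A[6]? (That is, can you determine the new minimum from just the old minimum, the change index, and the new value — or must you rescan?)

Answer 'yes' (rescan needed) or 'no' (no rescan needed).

Answer: yes

Derivation:
Old min = -17 at index 6
Change at index 6: -17 -> -1
Index 6 WAS the min and new value -1 > old min -17. Must rescan other elements to find the new min.
Needs rescan: yes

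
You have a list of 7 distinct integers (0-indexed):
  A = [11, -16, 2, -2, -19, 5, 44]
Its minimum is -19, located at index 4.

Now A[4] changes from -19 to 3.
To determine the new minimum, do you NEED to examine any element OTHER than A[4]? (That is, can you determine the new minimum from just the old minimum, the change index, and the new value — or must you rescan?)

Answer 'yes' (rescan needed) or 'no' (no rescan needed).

Answer: yes

Derivation:
Old min = -19 at index 4
Change at index 4: -19 -> 3
Index 4 WAS the min and new value 3 > old min -19. Must rescan other elements to find the new min.
Needs rescan: yes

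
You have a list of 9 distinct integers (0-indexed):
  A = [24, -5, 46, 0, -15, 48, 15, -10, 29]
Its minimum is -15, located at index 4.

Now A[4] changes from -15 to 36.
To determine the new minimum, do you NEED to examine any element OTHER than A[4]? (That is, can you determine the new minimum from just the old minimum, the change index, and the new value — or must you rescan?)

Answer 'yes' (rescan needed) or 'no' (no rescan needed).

Answer: yes

Derivation:
Old min = -15 at index 4
Change at index 4: -15 -> 36
Index 4 WAS the min and new value 36 > old min -15. Must rescan other elements to find the new min.
Needs rescan: yes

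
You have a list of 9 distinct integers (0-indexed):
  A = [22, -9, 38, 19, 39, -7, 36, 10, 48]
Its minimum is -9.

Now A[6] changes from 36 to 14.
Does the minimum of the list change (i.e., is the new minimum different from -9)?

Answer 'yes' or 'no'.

Old min = -9
Change: A[6] 36 -> 14
Changed element was NOT the min; min changes only if 14 < -9.
New min = -9; changed? no

Answer: no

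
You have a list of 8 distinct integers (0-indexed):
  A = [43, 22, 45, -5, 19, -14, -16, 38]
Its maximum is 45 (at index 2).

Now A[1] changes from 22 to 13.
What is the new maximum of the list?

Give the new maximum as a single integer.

Old max = 45 (at index 2)
Change: A[1] 22 -> 13
Changed element was NOT the old max.
  New max = max(old_max, new_val) = max(45, 13) = 45

Answer: 45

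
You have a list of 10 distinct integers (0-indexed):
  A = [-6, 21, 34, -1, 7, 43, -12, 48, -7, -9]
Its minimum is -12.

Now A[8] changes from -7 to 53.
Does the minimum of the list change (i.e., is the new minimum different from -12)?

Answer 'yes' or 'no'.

Answer: no

Derivation:
Old min = -12
Change: A[8] -7 -> 53
Changed element was NOT the min; min changes only if 53 < -12.
New min = -12; changed? no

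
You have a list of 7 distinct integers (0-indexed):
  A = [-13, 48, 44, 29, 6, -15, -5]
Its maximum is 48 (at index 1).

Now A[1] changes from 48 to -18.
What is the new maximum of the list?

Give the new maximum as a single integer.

Old max = 48 (at index 1)
Change: A[1] 48 -> -18
Changed element WAS the max -> may need rescan.
  Max of remaining elements: 44
  New max = max(-18, 44) = 44

Answer: 44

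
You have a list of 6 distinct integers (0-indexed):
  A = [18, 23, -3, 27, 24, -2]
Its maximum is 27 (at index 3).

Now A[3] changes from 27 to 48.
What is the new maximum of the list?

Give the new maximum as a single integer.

Answer: 48

Derivation:
Old max = 27 (at index 3)
Change: A[3] 27 -> 48
Changed element WAS the max -> may need rescan.
  Max of remaining elements: 24
  New max = max(48, 24) = 48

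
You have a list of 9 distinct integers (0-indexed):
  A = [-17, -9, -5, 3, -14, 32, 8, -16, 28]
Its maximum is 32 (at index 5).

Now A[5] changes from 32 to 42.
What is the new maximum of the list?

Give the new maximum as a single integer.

Answer: 42

Derivation:
Old max = 32 (at index 5)
Change: A[5] 32 -> 42
Changed element WAS the max -> may need rescan.
  Max of remaining elements: 28
  New max = max(42, 28) = 42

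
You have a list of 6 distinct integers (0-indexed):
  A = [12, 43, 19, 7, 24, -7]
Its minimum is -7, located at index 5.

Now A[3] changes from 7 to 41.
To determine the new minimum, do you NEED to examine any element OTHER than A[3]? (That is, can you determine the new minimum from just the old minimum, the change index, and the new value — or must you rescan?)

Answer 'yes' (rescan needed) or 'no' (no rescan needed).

Old min = -7 at index 5
Change at index 3: 7 -> 41
Index 3 was NOT the min. New min = min(-7, 41). No rescan of other elements needed.
Needs rescan: no

Answer: no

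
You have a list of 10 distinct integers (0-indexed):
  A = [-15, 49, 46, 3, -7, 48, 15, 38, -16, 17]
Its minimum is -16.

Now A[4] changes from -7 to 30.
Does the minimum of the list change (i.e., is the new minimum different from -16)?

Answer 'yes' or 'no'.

Old min = -16
Change: A[4] -7 -> 30
Changed element was NOT the min; min changes only if 30 < -16.
New min = -16; changed? no

Answer: no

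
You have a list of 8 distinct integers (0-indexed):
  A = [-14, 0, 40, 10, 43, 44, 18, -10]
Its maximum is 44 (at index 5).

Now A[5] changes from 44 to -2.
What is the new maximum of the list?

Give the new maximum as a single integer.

Old max = 44 (at index 5)
Change: A[5] 44 -> -2
Changed element WAS the max -> may need rescan.
  Max of remaining elements: 43
  New max = max(-2, 43) = 43

Answer: 43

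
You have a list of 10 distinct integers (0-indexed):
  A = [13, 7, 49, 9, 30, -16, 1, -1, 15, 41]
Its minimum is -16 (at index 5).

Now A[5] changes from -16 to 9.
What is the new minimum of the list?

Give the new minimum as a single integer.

Old min = -16 (at index 5)
Change: A[5] -16 -> 9
Changed element WAS the min. Need to check: is 9 still <= all others?
  Min of remaining elements: -1
  New min = min(9, -1) = -1

Answer: -1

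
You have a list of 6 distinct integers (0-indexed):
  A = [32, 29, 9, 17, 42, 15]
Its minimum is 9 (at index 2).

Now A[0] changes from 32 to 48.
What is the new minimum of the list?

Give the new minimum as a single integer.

Old min = 9 (at index 2)
Change: A[0] 32 -> 48
Changed element was NOT the old min.
  New min = min(old_min, new_val) = min(9, 48) = 9

Answer: 9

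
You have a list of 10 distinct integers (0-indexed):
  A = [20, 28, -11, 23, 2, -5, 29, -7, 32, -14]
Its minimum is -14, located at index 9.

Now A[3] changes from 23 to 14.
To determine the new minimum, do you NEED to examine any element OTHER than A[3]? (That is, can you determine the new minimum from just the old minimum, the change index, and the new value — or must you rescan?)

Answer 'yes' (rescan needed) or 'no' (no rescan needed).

Answer: no

Derivation:
Old min = -14 at index 9
Change at index 3: 23 -> 14
Index 3 was NOT the min. New min = min(-14, 14). No rescan of other elements needed.
Needs rescan: no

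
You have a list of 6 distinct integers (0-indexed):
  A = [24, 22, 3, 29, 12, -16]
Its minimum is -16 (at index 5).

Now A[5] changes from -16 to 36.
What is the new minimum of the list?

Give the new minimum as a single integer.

Answer: 3

Derivation:
Old min = -16 (at index 5)
Change: A[5] -16 -> 36
Changed element WAS the min. Need to check: is 36 still <= all others?
  Min of remaining elements: 3
  New min = min(36, 3) = 3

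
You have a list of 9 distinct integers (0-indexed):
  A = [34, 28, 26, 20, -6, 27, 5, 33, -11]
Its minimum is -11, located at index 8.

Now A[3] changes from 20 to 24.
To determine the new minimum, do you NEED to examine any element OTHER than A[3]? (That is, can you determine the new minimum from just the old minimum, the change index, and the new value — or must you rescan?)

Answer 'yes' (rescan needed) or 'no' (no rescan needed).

Answer: no

Derivation:
Old min = -11 at index 8
Change at index 3: 20 -> 24
Index 3 was NOT the min. New min = min(-11, 24). No rescan of other elements needed.
Needs rescan: no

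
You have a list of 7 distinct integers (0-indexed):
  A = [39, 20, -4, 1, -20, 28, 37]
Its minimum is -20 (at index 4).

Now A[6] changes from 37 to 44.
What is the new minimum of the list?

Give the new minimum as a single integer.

Answer: -20

Derivation:
Old min = -20 (at index 4)
Change: A[6] 37 -> 44
Changed element was NOT the old min.
  New min = min(old_min, new_val) = min(-20, 44) = -20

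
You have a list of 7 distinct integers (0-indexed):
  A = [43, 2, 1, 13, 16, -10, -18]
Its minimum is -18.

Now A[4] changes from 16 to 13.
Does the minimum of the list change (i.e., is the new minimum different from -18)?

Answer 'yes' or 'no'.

Answer: no

Derivation:
Old min = -18
Change: A[4] 16 -> 13
Changed element was NOT the min; min changes only if 13 < -18.
New min = -18; changed? no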